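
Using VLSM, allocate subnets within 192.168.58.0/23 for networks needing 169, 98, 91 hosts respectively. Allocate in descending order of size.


169 hosts -> /24 (254 usable): 192.168.58.0/24
98 hosts -> /25 (126 usable): 192.168.59.0/25
91 hosts -> /25 (126 usable): 192.168.59.128/25
Allocation: 192.168.58.0/24 (169 hosts, 254 usable); 192.168.59.0/25 (98 hosts, 126 usable); 192.168.59.128/25 (91 hosts, 126 usable)


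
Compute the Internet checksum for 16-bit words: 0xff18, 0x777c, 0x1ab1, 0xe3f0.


Sum all words (with carry folding):
+ 0xff18 = 0xff18
+ 0x777c = 0x7695
+ 0x1ab1 = 0x9146
+ 0xe3f0 = 0x7537
One's complement: ~0x7537
Checksum = 0x8ac8


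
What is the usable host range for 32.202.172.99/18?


Network: 32.202.128.0
Broadcast: 32.202.191.255
First usable = network + 1
Last usable = broadcast - 1
Range: 32.202.128.1 to 32.202.191.254


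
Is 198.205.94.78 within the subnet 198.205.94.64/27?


Subnet network: 198.205.94.64
Test IP AND mask: 198.205.94.64
Yes, 198.205.94.78 is in 198.205.94.64/27


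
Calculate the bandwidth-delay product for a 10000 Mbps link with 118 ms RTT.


BDP = bandwidth * RTT
= 10000 Mbps * 118 ms
= 10000 * 1e6 * 118 / 1000 bits
= 1180000000 bits
= 147500000 bytes
= 144042.9688 KB
BDP = 1180000000 bits (147500000 bytes)


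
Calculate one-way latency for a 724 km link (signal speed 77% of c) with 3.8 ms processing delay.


Speed = 0.77 * 3e5 km/s = 231000 km/s
Propagation delay = 724 / 231000 = 0.0031 s = 3.1342 ms
Processing delay = 3.8 ms
Total one-way latency = 6.9342 ms


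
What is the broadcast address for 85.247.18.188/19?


Network: 85.247.0.0/19
Host bits = 13
Set all host bits to 1:
Broadcast: 85.247.31.255


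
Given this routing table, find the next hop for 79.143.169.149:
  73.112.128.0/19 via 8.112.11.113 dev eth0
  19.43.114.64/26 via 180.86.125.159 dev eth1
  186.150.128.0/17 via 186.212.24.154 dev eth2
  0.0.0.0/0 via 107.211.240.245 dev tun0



Longest prefix match for 79.143.169.149:
  /19 73.112.128.0: no
  /26 19.43.114.64: no
  /17 186.150.128.0: no
  /0 0.0.0.0: MATCH
Selected: next-hop 107.211.240.245 via tun0 (matched /0)


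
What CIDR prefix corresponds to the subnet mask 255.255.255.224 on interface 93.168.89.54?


Binary: 11111111.11111111.11111111.11100000
Count leading 1s
Prefix: /27


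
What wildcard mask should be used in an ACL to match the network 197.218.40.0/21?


Subnet mask: 255.255.248.0
Wildcard = 255.255.255.255 - subnet mask
255 - 255 = 0
255 - 255 = 0
255 - 248 = 7
255 - 0 = 255
Wildcard: 0.0.7.255


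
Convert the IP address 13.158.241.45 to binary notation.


13 = 00001101
158 = 10011110
241 = 11110001
45 = 00101101
Binary: 00001101.10011110.11110001.00101101


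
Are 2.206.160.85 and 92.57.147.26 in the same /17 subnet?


Mask: 255.255.128.0
2.206.160.85 AND mask = 2.206.128.0
92.57.147.26 AND mask = 92.57.128.0
No, different subnets (2.206.128.0 vs 92.57.128.0)


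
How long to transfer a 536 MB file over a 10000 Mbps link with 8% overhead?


Effective throughput = 10000 * (1 - 8/100) = 9200 Mbps
File size in Mb = 536 * 8 = 4288 Mb
Time = 4288 / 9200
Time = 0.4661 seconds


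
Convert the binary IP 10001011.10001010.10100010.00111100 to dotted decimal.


10001011 = 139
10001010 = 138
10100010 = 162
00111100 = 60
IP: 139.138.162.60


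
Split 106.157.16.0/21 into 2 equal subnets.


New prefix = 21 + 1 = 22
Each subnet has 1024 addresses
  106.157.16.0/22
  106.157.20.0/22
Subnets: 106.157.16.0/22, 106.157.20.0/22


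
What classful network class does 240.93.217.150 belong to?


First octet: 240
Binary: 11110000
1111xxxx -> Class E (240-255)
Class E (reserved), default mask N/A


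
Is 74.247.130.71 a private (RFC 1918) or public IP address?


RFC 1918 private ranges:
  10.0.0.0/8 (10.0.0.0 - 10.255.255.255)
  172.16.0.0/12 (172.16.0.0 - 172.31.255.255)
  192.168.0.0/16 (192.168.0.0 - 192.168.255.255)
Public (not in any RFC 1918 range)


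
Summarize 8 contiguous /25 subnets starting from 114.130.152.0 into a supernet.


Original prefix: /25
Number of subnets: 8 = 2^3
New prefix = 25 - 3 = 22
Supernet: 114.130.152.0/22


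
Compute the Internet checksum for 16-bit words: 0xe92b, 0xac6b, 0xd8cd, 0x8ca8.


Sum all words (with carry folding):
+ 0xe92b = 0xe92b
+ 0xac6b = 0x9597
+ 0xd8cd = 0x6e65
+ 0x8ca8 = 0xfb0d
One's complement: ~0xfb0d
Checksum = 0x04f2


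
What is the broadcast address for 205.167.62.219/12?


Network: 205.160.0.0/12
Host bits = 20
Set all host bits to 1:
Broadcast: 205.175.255.255


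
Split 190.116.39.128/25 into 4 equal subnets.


New prefix = 25 + 2 = 27
Each subnet has 32 addresses
  190.116.39.128/27
  190.116.39.160/27
  190.116.39.192/27
  190.116.39.224/27
Subnets: 190.116.39.128/27, 190.116.39.160/27, 190.116.39.192/27, 190.116.39.224/27


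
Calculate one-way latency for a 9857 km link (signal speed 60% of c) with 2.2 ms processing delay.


Speed = 0.6 * 3e5 km/s = 180000 km/s
Propagation delay = 9857 / 180000 = 0.0548 s = 54.7611 ms
Processing delay = 2.2 ms
Total one-way latency = 56.9611 ms


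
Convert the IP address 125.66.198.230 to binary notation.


125 = 01111101
66 = 01000010
198 = 11000110
230 = 11100110
Binary: 01111101.01000010.11000110.11100110


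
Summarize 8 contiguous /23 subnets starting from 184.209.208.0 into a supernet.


Original prefix: /23
Number of subnets: 8 = 2^3
New prefix = 23 - 3 = 20
Supernet: 184.209.208.0/20


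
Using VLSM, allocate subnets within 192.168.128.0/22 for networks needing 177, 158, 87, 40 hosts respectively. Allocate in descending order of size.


177 hosts -> /24 (254 usable): 192.168.128.0/24
158 hosts -> /24 (254 usable): 192.168.129.0/24
87 hosts -> /25 (126 usable): 192.168.130.0/25
40 hosts -> /26 (62 usable): 192.168.130.128/26
Allocation: 192.168.128.0/24 (177 hosts, 254 usable); 192.168.129.0/24 (158 hosts, 254 usable); 192.168.130.0/25 (87 hosts, 126 usable); 192.168.130.128/26 (40 hosts, 62 usable)


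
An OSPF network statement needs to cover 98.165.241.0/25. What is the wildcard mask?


Subnet mask: 255.255.255.128
Wildcard = 255.255.255.255 - subnet mask
255 - 255 = 0
255 - 255 = 0
255 - 255 = 0
255 - 128 = 127
Wildcard: 0.0.0.127


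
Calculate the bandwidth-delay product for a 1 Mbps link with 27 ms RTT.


BDP = bandwidth * RTT
= 1 Mbps * 27 ms
= 1 * 1e6 * 27 / 1000 bits
= 27000 bits
= 3375 bytes
= 3.2959 KB
BDP = 27000 bits (3375 bytes)


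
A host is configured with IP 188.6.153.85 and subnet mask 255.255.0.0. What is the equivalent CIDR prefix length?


Binary: 11111111.11111111.00000000.00000000
Count leading 1s
Prefix: /16


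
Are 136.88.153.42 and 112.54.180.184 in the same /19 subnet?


Mask: 255.255.224.0
136.88.153.42 AND mask = 136.88.128.0
112.54.180.184 AND mask = 112.54.160.0
No, different subnets (136.88.128.0 vs 112.54.160.0)


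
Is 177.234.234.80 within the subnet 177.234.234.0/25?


Subnet network: 177.234.234.0
Test IP AND mask: 177.234.234.0
Yes, 177.234.234.80 is in 177.234.234.0/25


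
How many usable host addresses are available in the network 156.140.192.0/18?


Host bits = 32 - 18 = 14
Total addresses = 2^14 = 16384
Usable = total - 2 (network and broadcast)
Usable hosts: 16382


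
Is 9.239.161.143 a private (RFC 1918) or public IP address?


RFC 1918 private ranges:
  10.0.0.0/8 (10.0.0.0 - 10.255.255.255)
  172.16.0.0/12 (172.16.0.0 - 172.31.255.255)
  192.168.0.0/16 (192.168.0.0 - 192.168.255.255)
Public (not in any RFC 1918 range)


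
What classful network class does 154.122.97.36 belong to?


First octet: 154
Binary: 10011010
10xxxxxx -> Class B (128-191)
Class B, default mask 255.255.0.0 (/16)


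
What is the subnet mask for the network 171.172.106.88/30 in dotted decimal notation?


/30 means 30 network bits, 2 host bits
Binary: 11111111111111111111111111111100
Mask: 255.255.255.252


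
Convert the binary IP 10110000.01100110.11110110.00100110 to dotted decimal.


10110000 = 176
01100110 = 102
11110110 = 246
00100110 = 38
IP: 176.102.246.38


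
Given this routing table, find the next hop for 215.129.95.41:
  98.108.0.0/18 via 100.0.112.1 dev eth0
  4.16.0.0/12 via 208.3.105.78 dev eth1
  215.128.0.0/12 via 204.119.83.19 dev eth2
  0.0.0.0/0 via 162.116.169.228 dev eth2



Longest prefix match for 215.129.95.41:
  /18 98.108.0.0: no
  /12 4.16.0.0: no
  /12 215.128.0.0: MATCH
  /0 0.0.0.0: MATCH
Selected: next-hop 204.119.83.19 via eth2 (matched /12)


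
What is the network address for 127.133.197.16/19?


IP:   01111111.10000101.11000101.00010000
Mask: 11111111.11111111.11100000.00000000
AND operation:
Net:  01111111.10000101.11000000.00000000
Network: 127.133.192.0/19


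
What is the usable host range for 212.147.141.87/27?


Network: 212.147.141.64
Broadcast: 212.147.141.95
First usable = network + 1
Last usable = broadcast - 1
Range: 212.147.141.65 to 212.147.141.94


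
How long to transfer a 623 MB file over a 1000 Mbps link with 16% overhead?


Effective throughput = 1000 * (1 - 16/100) = 840 Mbps
File size in Mb = 623 * 8 = 4984 Mb
Time = 4984 / 840
Time = 5.9333 seconds


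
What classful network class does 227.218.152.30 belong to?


First octet: 227
Binary: 11100011
1110xxxx -> Class D (224-239)
Class D (multicast), default mask N/A


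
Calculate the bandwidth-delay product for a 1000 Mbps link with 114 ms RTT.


BDP = bandwidth * RTT
= 1000 Mbps * 114 ms
= 1000 * 1e6 * 114 / 1000 bits
= 114000000 bits
= 14250000 bytes
= 13916.0156 KB
BDP = 114000000 bits (14250000 bytes)


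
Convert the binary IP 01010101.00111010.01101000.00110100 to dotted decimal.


01010101 = 85
00111010 = 58
01101000 = 104
00110100 = 52
IP: 85.58.104.52


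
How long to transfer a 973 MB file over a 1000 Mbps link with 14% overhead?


Effective throughput = 1000 * (1 - 14/100) = 860 Mbps
File size in Mb = 973 * 8 = 7784 Mb
Time = 7784 / 860
Time = 9.0512 seconds


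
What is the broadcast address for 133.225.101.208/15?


Network: 133.224.0.0/15
Host bits = 17
Set all host bits to 1:
Broadcast: 133.225.255.255


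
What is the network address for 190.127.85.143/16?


IP:   10111110.01111111.01010101.10001111
Mask: 11111111.11111111.00000000.00000000
AND operation:
Net:  10111110.01111111.00000000.00000000
Network: 190.127.0.0/16


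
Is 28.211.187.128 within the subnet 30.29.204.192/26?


Subnet network: 30.29.204.192
Test IP AND mask: 28.211.187.128
No, 28.211.187.128 is not in 30.29.204.192/26


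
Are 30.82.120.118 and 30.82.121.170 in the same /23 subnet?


Mask: 255.255.254.0
30.82.120.118 AND mask = 30.82.120.0
30.82.121.170 AND mask = 30.82.120.0
Yes, same subnet (30.82.120.0)


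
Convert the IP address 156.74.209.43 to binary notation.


156 = 10011100
74 = 01001010
209 = 11010001
43 = 00101011
Binary: 10011100.01001010.11010001.00101011


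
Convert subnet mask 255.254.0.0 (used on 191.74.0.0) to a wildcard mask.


Subnet mask: 255.254.0.0
Wildcard = 255.255.255.255 - subnet mask
255 - 255 = 0
255 - 254 = 1
255 - 0 = 255
255 - 0 = 255
Wildcard: 0.1.255.255


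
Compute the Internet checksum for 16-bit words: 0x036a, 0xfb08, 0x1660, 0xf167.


Sum all words (with carry folding):
+ 0x036a = 0x036a
+ 0xfb08 = 0xfe72
+ 0x1660 = 0x14d3
+ 0xf167 = 0x063b
One's complement: ~0x063b
Checksum = 0xf9c4


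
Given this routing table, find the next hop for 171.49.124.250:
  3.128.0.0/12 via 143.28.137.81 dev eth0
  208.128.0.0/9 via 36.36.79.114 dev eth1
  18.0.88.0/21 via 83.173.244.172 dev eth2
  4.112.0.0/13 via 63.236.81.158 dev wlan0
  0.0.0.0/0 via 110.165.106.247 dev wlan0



Longest prefix match for 171.49.124.250:
  /12 3.128.0.0: no
  /9 208.128.0.0: no
  /21 18.0.88.0: no
  /13 4.112.0.0: no
  /0 0.0.0.0: MATCH
Selected: next-hop 110.165.106.247 via wlan0 (matched /0)


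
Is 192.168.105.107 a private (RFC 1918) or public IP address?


RFC 1918 private ranges:
  10.0.0.0/8 (10.0.0.0 - 10.255.255.255)
  172.16.0.0/12 (172.16.0.0 - 172.31.255.255)
  192.168.0.0/16 (192.168.0.0 - 192.168.255.255)
Private (in 192.168.0.0/16)


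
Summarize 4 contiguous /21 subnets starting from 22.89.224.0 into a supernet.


Original prefix: /21
Number of subnets: 4 = 2^2
New prefix = 21 - 2 = 19
Supernet: 22.89.224.0/19


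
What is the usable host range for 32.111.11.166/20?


Network: 32.111.0.0
Broadcast: 32.111.15.255
First usable = network + 1
Last usable = broadcast - 1
Range: 32.111.0.1 to 32.111.15.254


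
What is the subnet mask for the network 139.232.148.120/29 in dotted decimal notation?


/29 means 29 network bits, 3 host bits
Binary: 11111111111111111111111111111000
Mask: 255.255.255.248


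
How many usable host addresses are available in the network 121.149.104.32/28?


Host bits = 32 - 28 = 4
Total addresses = 2^4 = 16
Usable = total - 2 (network and broadcast)
Usable hosts: 14


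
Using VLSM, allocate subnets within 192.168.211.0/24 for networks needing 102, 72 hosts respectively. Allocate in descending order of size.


102 hosts -> /25 (126 usable): 192.168.211.0/25
72 hosts -> /25 (126 usable): 192.168.211.128/25
Allocation: 192.168.211.0/25 (102 hosts, 126 usable); 192.168.211.128/25 (72 hosts, 126 usable)


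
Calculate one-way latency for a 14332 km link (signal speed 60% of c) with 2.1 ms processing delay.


Speed = 0.6 * 3e5 km/s = 180000 km/s
Propagation delay = 14332 / 180000 = 0.0796 s = 79.6222 ms
Processing delay = 2.1 ms
Total one-way latency = 81.7222 ms


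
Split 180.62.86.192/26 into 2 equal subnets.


New prefix = 26 + 1 = 27
Each subnet has 32 addresses
  180.62.86.192/27
  180.62.86.224/27
Subnets: 180.62.86.192/27, 180.62.86.224/27


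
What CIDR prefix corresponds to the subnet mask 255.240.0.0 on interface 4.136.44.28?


Binary: 11111111.11110000.00000000.00000000
Count leading 1s
Prefix: /12


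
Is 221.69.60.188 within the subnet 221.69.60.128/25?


Subnet network: 221.69.60.128
Test IP AND mask: 221.69.60.128
Yes, 221.69.60.188 is in 221.69.60.128/25


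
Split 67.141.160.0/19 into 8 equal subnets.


New prefix = 19 + 3 = 22
Each subnet has 1024 addresses
  67.141.160.0/22
  67.141.164.0/22
  67.141.168.0/22
  67.141.172.0/22
  67.141.176.0/22
  67.141.180.0/22
  67.141.184.0/22
  67.141.188.0/22
Subnets: 67.141.160.0/22, 67.141.164.0/22, 67.141.168.0/22, 67.141.172.0/22, 67.141.176.0/22, 67.141.180.0/22, 67.141.184.0/22, 67.141.188.0/22


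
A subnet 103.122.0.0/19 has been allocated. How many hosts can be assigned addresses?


Host bits = 32 - 19 = 13
Total addresses = 2^13 = 8192
Usable = total - 2 (network and broadcast)
Usable hosts: 8190


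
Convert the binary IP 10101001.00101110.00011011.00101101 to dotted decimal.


10101001 = 169
00101110 = 46
00011011 = 27
00101101 = 45
IP: 169.46.27.45


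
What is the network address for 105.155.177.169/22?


IP:   01101001.10011011.10110001.10101001
Mask: 11111111.11111111.11111100.00000000
AND operation:
Net:  01101001.10011011.10110000.00000000
Network: 105.155.176.0/22


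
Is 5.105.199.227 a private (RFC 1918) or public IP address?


RFC 1918 private ranges:
  10.0.0.0/8 (10.0.0.0 - 10.255.255.255)
  172.16.0.0/12 (172.16.0.0 - 172.31.255.255)
  192.168.0.0/16 (192.168.0.0 - 192.168.255.255)
Public (not in any RFC 1918 range)


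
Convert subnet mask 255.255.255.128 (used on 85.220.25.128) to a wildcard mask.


Subnet mask: 255.255.255.128
Wildcard = 255.255.255.255 - subnet mask
255 - 255 = 0
255 - 255 = 0
255 - 255 = 0
255 - 128 = 127
Wildcard: 0.0.0.127


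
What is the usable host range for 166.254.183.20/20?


Network: 166.254.176.0
Broadcast: 166.254.191.255
First usable = network + 1
Last usable = broadcast - 1
Range: 166.254.176.1 to 166.254.191.254


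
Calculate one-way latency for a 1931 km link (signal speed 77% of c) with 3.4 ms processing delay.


Speed = 0.77 * 3e5 km/s = 231000 km/s
Propagation delay = 1931 / 231000 = 0.0084 s = 8.3593 ms
Processing delay = 3.4 ms
Total one-way latency = 11.7593 ms


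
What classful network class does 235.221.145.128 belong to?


First octet: 235
Binary: 11101011
1110xxxx -> Class D (224-239)
Class D (multicast), default mask N/A


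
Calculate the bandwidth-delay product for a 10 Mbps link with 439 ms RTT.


BDP = bandwidth * RTT
= 10 Mbps * 439 ms
= 10 * 1e6 * 439 / 1000 bits
= 4390000 bits
= 548750 bytes
= 535.8887 KB
BDP = 4390000 bits (548750 bytes)


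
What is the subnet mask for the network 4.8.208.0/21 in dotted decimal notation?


/21 means 21 network bits, 11 host bits
Binary: 11111111111111111111100000000000
Mask: 255.255.248.0


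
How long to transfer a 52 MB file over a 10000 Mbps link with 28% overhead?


Effective throughput = 10000 * (1 - 28/100) = 7200 Mbps
File size in Mb = 52 * 8 = 416 Mb
Time = 416 / 7200
Time = 0.0578 seconds


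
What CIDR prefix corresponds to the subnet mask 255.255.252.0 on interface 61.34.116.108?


Binary: 11111111.11111111.11111100.00000000
Count leading 1s
Prefix: /22


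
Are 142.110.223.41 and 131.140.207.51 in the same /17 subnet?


Mask: 255.255.128.0
142.110.223.41 AND mask = 142.110.128.0
131.140.207.51 AND mask = 131.140.128.0
No, different subnets (142.110.128.0 vs 131.140.128.0)


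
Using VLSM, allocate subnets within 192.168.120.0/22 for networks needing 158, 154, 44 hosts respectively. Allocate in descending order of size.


158 hosts -> /24 (254 usable): 192.168.120.0/24
154 hosts -> /24 (254 usable): 192.168.121.0/24
44 hosts -> /26 (62 usable): 192.168.122.0/26
Allocation: 192.168.120.0/24 (158 hosts, 254 usable); 192.168.121.0/24 (154 hosts, 254 usable); 192.168.122.0/26 (44 hosts, 62 usable)


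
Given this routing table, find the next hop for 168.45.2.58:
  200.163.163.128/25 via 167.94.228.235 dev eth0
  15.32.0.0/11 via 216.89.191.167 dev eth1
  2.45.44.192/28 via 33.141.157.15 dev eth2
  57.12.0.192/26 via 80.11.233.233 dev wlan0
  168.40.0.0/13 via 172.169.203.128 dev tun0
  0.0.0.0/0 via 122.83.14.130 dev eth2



Longest prefix match for 168.45.2.58:
  /25 200.163.163.128: no
  /11 15.32.0.0: no
  /28 2.45.44.192: no
  /26 57.12.0.192: no
  /13 168.40.0.0: MATCH
  /0 0.0.0.0: MATCH
Selected: next-hop 172.169.203.128 via tun0 (matched /13)


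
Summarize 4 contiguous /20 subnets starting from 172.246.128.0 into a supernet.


Original prefix: /20
Number of subnets: 4 = 2^2
New prefix = 20 - 2 = 18
Supernet: 172.246.128.0/18


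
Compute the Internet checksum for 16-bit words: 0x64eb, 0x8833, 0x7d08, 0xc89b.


Sum all words (with carry folding):
+ 0x64eb = 0x64eb
+ 0x8833 = 0xed1e
+ 0x7d08 = 0x6a27
+ 0xc89b = 0x32c3
One's complement: ~0x32c3
Checksum = 0xcd3c


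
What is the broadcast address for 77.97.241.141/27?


Network: 77.97.241.128/27
Host bits = 5
Set all host bits to 1:
Broadcast: 77.97.241.159


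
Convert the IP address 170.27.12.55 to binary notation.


170 = 10101010
27 = 00011011
12 = 00001100
55 = 00110111
Binary: 10101010.00011011.00001100.00110111


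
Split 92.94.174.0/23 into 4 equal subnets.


New prefix = 23 + 2 = 25
Each subnet has 128 addresses
  92.94.174.0/25
  92.94.174.128/25
  92.94.175.0/25
  92.94.175.128/25
Subnets: 92.94.174.0/25, 92.94.174.128/25, 92.94.175.0/25, 92.94.175.128/25


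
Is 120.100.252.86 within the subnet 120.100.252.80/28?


Subnet network: 120.100.252.80
Test IP AND mask: 120.100.252.80
Yes, 120.100.252.86 is in 120.100.252.80/28


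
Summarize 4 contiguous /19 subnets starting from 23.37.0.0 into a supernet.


Original prefix: /19
Number of subnets: 4 = 2^2
New prefix = 19 - 2 = 17
Supernet: 23.37.0.0/17


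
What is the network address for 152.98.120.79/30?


IP:   10011000.01100010.01111000.01001111
Mask: 11111111.11111111.11111111.11111100
AND operation:
Net:  10011000.01100010.01111000.01001100
Network: 152.98.120.76/30


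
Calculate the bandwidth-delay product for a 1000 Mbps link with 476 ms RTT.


BDP = bandwidth * RTT
= 1000 Mbps * 476 ms
= 1000 * 1e6 * 476 / 1000 bits
= 476000000 bits
= 59500000 bytes
= 58105.4688 KB
BDP = 476000000 bits (59500000 bytes)


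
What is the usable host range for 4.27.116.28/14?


Network: 4.24.0.0
Broadcast: 4.27.255.255
First usable = network + 1
Last usable = broadcast - 1
Range: 4.24.0.1 to 4.27.255.254


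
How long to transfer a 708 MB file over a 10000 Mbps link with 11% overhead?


Effective throughput = 10000 * (1 - 11/100) = 8900 Mbps
File size in Mb = 708 * 8 = 5664 Mb
Time = 5664 / 8900
Time = 0.6364 seconds


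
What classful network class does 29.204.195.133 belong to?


First octet: 29
Binary: 00011101
0xxxxxxx -> Class A (1-126)
Class A, default mask 255.0.0.0 (/8)


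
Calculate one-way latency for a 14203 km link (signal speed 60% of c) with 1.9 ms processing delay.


Speed = 0.6 * 3e5 km/s = 180000 km/s
Propagation delay = 14203 / 180000 = 0.0789 s = 78.9056 ms
Processing delay = 1.9 ms
Total one-way latency = 80.8056 ms


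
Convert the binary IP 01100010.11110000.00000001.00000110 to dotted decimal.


01100010 = 98
11110000 = 240
00000001 = 1
00000110 = 6
IP: 98.240.1.6


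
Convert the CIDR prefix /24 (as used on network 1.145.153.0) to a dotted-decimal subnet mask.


/24 means 24 network bits, 8 host bits
Binary: 11111111111111111111111100000000
Mask: 255.255.255.0


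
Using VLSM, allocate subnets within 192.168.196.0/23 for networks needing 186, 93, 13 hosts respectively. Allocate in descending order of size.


186 hosts -> /24 (254 usable): 192.168.196.0/24
93 hosts -> /25 (126 usable): 192.168.197.0/25
13 hosts -> /28 (14 usable): 192.168.197.128/28
Allocation: 192.168.196.0/24 (186 hosts, 254 usable); 192.168.197.0/25 (93 hosts, 126 usable); 192.168.197.128/28 (13 hosts, 14 usable)


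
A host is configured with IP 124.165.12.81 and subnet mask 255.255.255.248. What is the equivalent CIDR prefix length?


Binary: 11111111.11111111.11111111.11111000
Count leading 1s
Prefix: /29


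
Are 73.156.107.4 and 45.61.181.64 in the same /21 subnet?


Mask: 255.255.248.0
73.156.107.4 AND mask = 73.156.104.0
45.61.181.64 AND mask = 45.61.176.0
No, different subnets (73.156.104.0 vs 45.61.176.0)


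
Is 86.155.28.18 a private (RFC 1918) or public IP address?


RFC 1918 private ranges:
  10.0.0.0/8 (10.0.0.0 - 10.255.255.255)
  172.16.0.0/12 (172.16.0.0 - 172.31.255.255)
  192.168.0.0/16 (192.168.0.0 - 192.168.255.255)
Public (not in any RFC 1918 range)


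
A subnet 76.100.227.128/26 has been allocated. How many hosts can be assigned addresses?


Host bits = 32 - 26 = 6
Total addresses = 2^6 = 64
Usable = total - 2 (network and broadcast)
Usable hosts: 62


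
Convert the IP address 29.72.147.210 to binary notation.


29 = 00011101
72 = 01001000
147 = 10010011
210 = 11010010
Binary: 00011101.01001000.10010011.11010010


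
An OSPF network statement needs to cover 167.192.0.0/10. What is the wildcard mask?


Subnet mask: 255.192.0.0
Wildcard = 255.255.255.255 - subnet mask
255 - 255 = 0
255 - 192 = 63
255 - 0 = 255
255 - 0 = 255
Wildcard: 0.63.255.255


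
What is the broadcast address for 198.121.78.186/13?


Network: 198.120.0.0/13
Host bits = 19
Set all host bits to 1:
Broadcast: 198.127.255.255


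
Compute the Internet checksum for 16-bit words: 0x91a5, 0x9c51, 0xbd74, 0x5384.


Sum all words (with carry folding):
+ 0x91a5 = 0x91a5
+ 0x9c51 = 0x2df7
+ 0xbd74 = 0xeb6b
+ 0x5384 = 0x3ef0
One's complement: ~0x3ef0
Checksum = 0xc10f


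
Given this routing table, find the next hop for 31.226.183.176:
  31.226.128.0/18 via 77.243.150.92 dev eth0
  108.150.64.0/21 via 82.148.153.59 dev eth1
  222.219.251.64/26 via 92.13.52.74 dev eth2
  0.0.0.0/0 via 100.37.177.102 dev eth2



Longest prefix match for 31.226.183.176:
  /18 31.226.128.0: MATCH
  /21 108.150.64.0: no
  /26 222.219.251.64: no
  /0 0.0.0.0: MATCH
Selected: next-hop 77.243.150.92 via eth0 (matched /18)


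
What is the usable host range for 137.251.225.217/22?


Network: 137.251.224.0
Broadcast: 137.251.227.255
First usable = network + 1
Last usable = broadcast - 1
Range: 137.251.224.1 to 137.251.227.254


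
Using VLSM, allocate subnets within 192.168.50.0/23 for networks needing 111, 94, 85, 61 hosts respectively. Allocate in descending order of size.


111 hosts -> /25 (126 usable): 192.168.50.0/25
94 hosts -> /25 (126 usable): 192.168.50.128/25
85 hosts -> /25 (126 usable): 192.168.51.0/25
61 hosts -> /26 (62 usable): 192.168.51.128/26
Allocation: 192.168.50.0/25 (111 hosts, 126 usable); 192.168.50.128/25 (94 hosts, 126 usable); 192.168.51.0/25 (85 hosts, 126 usable); 192.168.51.128/26 (61 hosts, 62 usable)


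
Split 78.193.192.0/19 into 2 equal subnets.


New prefix = 19 + 1 = 20
Each subnet has 4096 addresses
  78.193.192.0/20
  78.193.208.0/20
Subnets: 78.193.192.0/20, 78.193.208.0/20


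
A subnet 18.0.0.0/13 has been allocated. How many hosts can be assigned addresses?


Host bits = 32 - 13 = 19
Total addresses = 2^19 = 524288
Usable = total - 2 (network and broadcast)
Usable hosts: 524286


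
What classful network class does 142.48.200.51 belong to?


First octet: 142
Binary: 10001110
10xxxxxx -> Class B (128-191)
Class B, default mask 255.255.0.0 (/16)


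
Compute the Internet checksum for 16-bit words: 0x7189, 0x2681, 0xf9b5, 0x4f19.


Sum all words (with carry folding):
+ 0x7189 = 0x7189
+ 0x2681 = 0x980a
+ 0xf9b5 = 0x91c0
+ 0x4f19 = 0xe0d9
One's complement: ~0xe0d9
Checksum = 0x1f26


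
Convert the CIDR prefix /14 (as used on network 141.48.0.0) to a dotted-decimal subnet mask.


/14 means 14 network bits, 18 host bits
Binary: 11111111111111000000000000000000
Mask: 255.252.0.0


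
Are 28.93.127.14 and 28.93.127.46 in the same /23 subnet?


Mask: 255.255.254.0
28.93.127.14 AND mask = 28.93.126.0
28.93.127.46 AND mask = 28.93.126.0
Yes, same subnet (28.93.126.0)


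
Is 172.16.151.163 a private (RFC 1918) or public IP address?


RFC 1918 private ranges:
  10.0.0.0/8 (10.0.0.0 - 10.255.255.255)
  172.16.0.0/12 (172.16.0.0 - 172.31.255.255)
  192.168.0.0/16 (192.168.0.0 - 192.168.255.255)
Private (in 172.16.0.0/12)


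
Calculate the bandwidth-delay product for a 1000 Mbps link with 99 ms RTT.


BDP = bandwidth * RTT
= 1000 Mbps * 99 ms
= 1000 * 1e6 * 99 / 1000 bits
= 99000000 bits
= 12375000 bytes
= 12084.9609 KB
BDP = 99000000 bits (12375000 bytes)


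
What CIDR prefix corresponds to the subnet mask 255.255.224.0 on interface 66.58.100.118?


Binary: 11111111.11111111.11100000.00000000
Count leading 1s
Prefix: /19


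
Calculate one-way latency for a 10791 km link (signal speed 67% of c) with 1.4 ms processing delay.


Speed = 0.67 * 3e5 km/s = 201000 km/s
Propagation delay = 10791 / 201000 = 0.0537 s = 53.6866 ms
Processing delay = 1.4 ms
Total one-way latency = 55.0866 ms


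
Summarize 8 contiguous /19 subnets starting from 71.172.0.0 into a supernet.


Original prefix: /19
Number of subnets: 8 = 2^3
New prefix = 19 - 3 = 16
Supernet: 71.172.0.0/16


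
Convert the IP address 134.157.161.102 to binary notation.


134 = 10000110
157 = 10011101
161 = 10100001
102 = 01100110
Binary: 10000110.10011101.10100001.01100110


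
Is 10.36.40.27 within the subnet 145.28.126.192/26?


Subnet network: 145.28.126.192
Test IP AND mask: 10.36.40.0
No, 10.36.40.27 is not in 145.28.126.192/26


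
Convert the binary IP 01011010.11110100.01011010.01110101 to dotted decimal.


01011010 = 90
11110100 = 244
01011010 = 90
01110101 = 117
IP: 90.244.90.117


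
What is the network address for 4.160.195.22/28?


IP:   00000100.10100000.11000011.00010110
Mask: 11111111.11111111.11111111.11110000
AND operation:
Net:  00000100.10100000.11000011.00010000
Network: 4.160.195.16/28


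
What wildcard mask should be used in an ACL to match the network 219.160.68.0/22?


Subnet mask: 255.255.252.0
Wildcard = 255.255.255.255 - subnet mask
255 - 255 = 0
255 - 255 = 0
255 - 252 = 3
255 - 0 = 255
Wildcard: 0.0.3.255


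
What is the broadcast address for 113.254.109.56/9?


Network: 113.128.0.0/9
Host bits = 23
Set all host bits to 1:
Broadcast: 113.255.255.255


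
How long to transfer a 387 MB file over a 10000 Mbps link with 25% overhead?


Effective throughput = 10000 * (1 - 25/100) = 7500 Mbps
File size in Mb = 387 * 8 = 3096 Mb
Time = 3096 / 7500
Time = 0.4128 seconds


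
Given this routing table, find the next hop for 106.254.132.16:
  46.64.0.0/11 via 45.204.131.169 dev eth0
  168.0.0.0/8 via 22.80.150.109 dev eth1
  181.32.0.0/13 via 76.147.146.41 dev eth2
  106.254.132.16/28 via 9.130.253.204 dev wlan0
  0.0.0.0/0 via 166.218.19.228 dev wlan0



Longest prefix match for 106.254.132.16:
  /11 46.64.0.0: no
  /8 168.0.0.0: no
  /13 181.32.0.0: no
  /28 106.254.132.16: MATCH
  /0 0.0.0.0: MATCH
Selected: next-hop 9.130.253.204 via wlan0 (matched /28)


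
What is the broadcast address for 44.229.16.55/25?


Network: 44.229.16.0/25
Host bits = 7
Set all host bits to 1:
Broadcast: 44.229.16.127


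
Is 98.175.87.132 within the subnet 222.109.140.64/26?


Subnet network: 222.109.140.64
Test IP AND mask: 98.175.87.128
No, 98.175.87.132 is not in 222.109.140.64/26


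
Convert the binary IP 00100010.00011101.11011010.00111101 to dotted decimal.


00100010 = 34
00011101 = 29
11011010 = 218
00111101 = 61
IP: 34.29.218.61


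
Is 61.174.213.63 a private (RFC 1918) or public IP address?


RFC 1918 private ranges:
  10.0.0.0/8 (10.0.0.0 - 10.255.255.255)
  172.16.0.0/12 (172.16.0.0 - 172.31.255.255)
  192.168.0.0/16 (192.168.0.0 - 192.168.255.255)
Public (not in any RFC 1918 range)


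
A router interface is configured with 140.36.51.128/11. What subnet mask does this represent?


/11 means 11 network bits, 21 host bits
Binary: 11111111111000000000000000000000
Mask: 255.224.0.0


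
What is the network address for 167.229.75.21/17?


IP:   10100111.11100101.01001011.00010101
Mask: 11111111.11111111.10000000.00000000
AND operation:
Net:  10100111.11100101.00000000.00000000
Network: 167.229.0.0/17


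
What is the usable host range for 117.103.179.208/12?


Network: 117.96.0.0
Broadcast: 117.111.255.255
First usable = network + 1
Last usable = broadcast - 1
Range: 117.96.0.1 to 117.111.255.254


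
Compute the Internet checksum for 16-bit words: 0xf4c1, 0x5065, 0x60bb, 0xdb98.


Sum all words (with carry folding):
+ 0xf4c1 = 0xf4c1
+ 0x5065 = 0x4527
+ 0x60bb = 0xa5e2
+ 0xdb98 = 0x817b
One's complement: ~0x817b
Checksum = 0x7e84


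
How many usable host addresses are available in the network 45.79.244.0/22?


Host bits = 32 - 22 = 10
Total addresses = 2^10 = 1024
Usable = total - 2 (network and broadcast)
Usable hosts: 1022


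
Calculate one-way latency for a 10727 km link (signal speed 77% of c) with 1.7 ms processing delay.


Speed = 0.77 * 3e5 km/s = 231000 km/s
Propagation delay = 10727 / 231000 = 0.0464 s = 46.4372 ms
Processing delay = 1.7 ms
Total one-way latency = 48.1372 ms


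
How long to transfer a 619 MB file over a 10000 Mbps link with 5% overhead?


Effective throughput = 10000 * (1 - 5/100) = 9500 Mbps
File size in Mb = 619 * 8 = 4952 Mb
Time = 4952 / 9500
Time = 0.5213 seconds


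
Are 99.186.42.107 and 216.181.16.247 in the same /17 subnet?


Mask: 255.255.128.0
99.186.42.107 AND mask = 99.186.0.0
216.181.16.247 AND mask = 216.181.0.0
No, different subnets (99.186.0.0 vs 216.181.0.0)


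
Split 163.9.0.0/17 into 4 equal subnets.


New prefix = 17 + 2 = 19
Each subnet has 8192 addresses
  163.9.0.0/19
  163.9.32.0/19
  163.9.64.0/19
  163.9.96.0/19
Subnets: 163.9.0.0/19, 163.9.32.0/19, 163.9.64.0/19, 163.9.96.0/19


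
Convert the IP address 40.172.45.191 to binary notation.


40 = 00101000
172 = 10101100
45 = 00101101
191 = 10111111
Binary: 00101000.10101100.00101101.10111111


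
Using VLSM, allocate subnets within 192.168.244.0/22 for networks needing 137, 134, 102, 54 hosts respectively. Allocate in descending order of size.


137 hosts -> /24 (254 usable): 192.168.244.0/24
134 hosts -> /24 (254 usable): 192.168.245.0/24
102 hosts -> /25 (126 usable): 192.168.246.0/25
54 hosts -> /26 (62 usable): 192.168.246.128/26
Allocation: 192.168.244.0/24 (137 hosts, 254 usable); 192.168.245.0/24 (134 hosts, 254 usable); 192.168.246.0/25 (102 hosts, 126 usable); 192.168.246.128/26 (54 hosts, 62 usable)


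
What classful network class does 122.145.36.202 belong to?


First octet: 122
Binary: 01111010
0xxxxxxx -> Class A (1-126)
Class A, default mask 255.0.0.0 (/8)


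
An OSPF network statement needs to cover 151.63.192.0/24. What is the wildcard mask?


Subnet mask: 255.255.255.0
Wildcard = 255.255.255.255 - subnet mask
255 - 255 = 0
255 - 255 = 0
255 - 255 = 0
255 - 0 = 255
Wildcard: 0.0.0.255


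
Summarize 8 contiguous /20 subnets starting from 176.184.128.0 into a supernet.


Original prefix: /20
Number of subnets: 8 = 2^3
New prefix = 20 - 3 = 17
Supernet: 176.184.128.0/17


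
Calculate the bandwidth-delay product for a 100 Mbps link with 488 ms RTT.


BDP = bandwidth * RTT
= 100 Mbps * 488 ms
= 100 * 1e6 * 488 / 1000 bits
= 48800000 bits
= 6100000 bytes
= 5957.0312 KB
BDP = 48800000 bits (6100000 bytes)


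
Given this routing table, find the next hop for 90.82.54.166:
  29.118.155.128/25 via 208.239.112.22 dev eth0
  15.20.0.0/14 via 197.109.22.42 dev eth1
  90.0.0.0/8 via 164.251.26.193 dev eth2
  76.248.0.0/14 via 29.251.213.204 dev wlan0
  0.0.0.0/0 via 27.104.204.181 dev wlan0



Longest prefix match for 90.82.54.166:
  /25 29.118.155.128: no
  /14 15.20.0.0: no
  /8 90.0.0.0: MATCH
  /14 76.248.0.0: no
  /0 0.0.0.0: MATCH
Selected: next-hop 164.251.26.193 via eth2 (matched /8)


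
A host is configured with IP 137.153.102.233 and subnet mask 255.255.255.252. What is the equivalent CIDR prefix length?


Binary: 11111111.11111111.11111111.11111100
Count leading 1s
Prefix: /30


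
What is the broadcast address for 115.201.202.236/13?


Network: 115.200.0.0/13
Host bits = 19
Set all host bits to 1:
Broadcast: 115.207.255.255


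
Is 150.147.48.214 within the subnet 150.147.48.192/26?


Subnet network: 150.147.48.192
Test IP AND mask: 150.147.48.192
Yes, 150.147.48.214 is in 150.147.48.192/26


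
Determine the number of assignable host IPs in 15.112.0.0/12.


Host bits = 32 - 12 = 20
Total addresses = 2^20 = 1048576
Usable = total - 2 (network and broadcast)
Usable hosts: 1048574


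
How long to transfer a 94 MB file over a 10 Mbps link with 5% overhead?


Effective throughput = 10 * (1 - 5/100) = 9.5 Mbps
File size in Mb = 94 * 8 = 752 Mb
Time = 752 / 9.5
Time = 79.1579 seconds


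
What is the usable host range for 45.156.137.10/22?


Network: 45.156.136.0
Broadcast: 45.156.139.255
First usable = network + 1
Last usable = broadcast - 1
Range: 45.156.136.1 to 45.156.139.254


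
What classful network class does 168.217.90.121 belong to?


First octet: 168
Binary: 10101000
10xxxxxx -> Class B (128-191)
Class B, default mask 255.255.0.0 (/16)


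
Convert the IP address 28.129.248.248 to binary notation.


28 = 00011100
129 = 10000001
248 = 11111000
248 = 11111000
Binary: 00011100.10000001.11111000.11111000


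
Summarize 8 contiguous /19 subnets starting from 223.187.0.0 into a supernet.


Original prefix: /19
Number of subnets: 8 = 2^3
New prefix = 19 - 3 = 16
Supernet: 223.187.0.0/16


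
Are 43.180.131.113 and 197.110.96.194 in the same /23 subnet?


Mask: 255.255.254.0
43.180.131.113 AND mask = 43.180.130.0
197.110.96.194 AND mask = 197.110.96.0
No, different subnets (43.180.130.0 vs 197.110.96.0)


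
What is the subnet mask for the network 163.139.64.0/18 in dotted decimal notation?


/18 means 18 network bits, 14 host bits
Binary: 11111111111111111100000000000000
Mask: 255.255.192.0


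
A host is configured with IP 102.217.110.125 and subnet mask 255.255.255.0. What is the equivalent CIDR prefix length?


Binary: 11111111.11111111.11111111.00000000
Count leading 1s
Prefix: /24


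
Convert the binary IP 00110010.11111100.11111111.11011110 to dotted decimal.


00110010 = 50
11111100 = 252
11111111 = 255
11011110 = 222
IP: 50.252.255.222


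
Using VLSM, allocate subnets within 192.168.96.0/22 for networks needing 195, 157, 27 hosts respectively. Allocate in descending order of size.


195 hosts -> /24 (254 usable): 192.168.96.0/24
157 hosts -> /24 (254 usable): 192.168.97.0/24
27 hosts -> /27 (30 usable): 192.168.98.0/27
Allocation: 192.168.96.0/24 (195 hosts, 254 usable); 192.168.97.0/24 (157 hosts, 254 usable); 192.168.98.0/27 (27 hosts, 30 usable)


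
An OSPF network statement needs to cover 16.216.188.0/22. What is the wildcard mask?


Subnet mask: 255.255.252.0
Wildcard = 255.255.255.255 - subnet mask
255 - 255 = 0
255 - 255 = 0
255 - 252 = 3
255 - 0 = 255
Wildcard: 0.0.3.255


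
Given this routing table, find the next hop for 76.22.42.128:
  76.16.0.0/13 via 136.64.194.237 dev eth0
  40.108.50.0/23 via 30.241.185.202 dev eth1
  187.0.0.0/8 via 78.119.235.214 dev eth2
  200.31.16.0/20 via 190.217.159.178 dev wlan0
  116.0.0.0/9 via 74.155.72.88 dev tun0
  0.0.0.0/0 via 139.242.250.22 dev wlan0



Longest prefix match for 76.22.42.128:
  /13 76.16.0.0: MATCH
  /23 40.108.50.0: no
  /8 187.0.0.0: no
  /20 200.31.16.0: no
  /9 116.0.0.0: no
  /0 0.0.0.0: MATCH
Selected: next-hop 136.64.194.237 via eth0 (matched /13)


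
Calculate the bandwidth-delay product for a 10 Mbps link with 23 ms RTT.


BDP = bandwidth * RTT
= 10 Mbps * 23 ms
= 10 * 1e6 * 23 / 1000 bits
= 230000 bits
= 28750 bytes
= 28.0762 KB
BDP = 230000 bits (28750 bytes)


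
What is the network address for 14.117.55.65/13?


IP:   00001110.01110101.00110111.01000001
Mask: 11111111.11111000.00000000.00000000
AND operation:
Net:  00001110.01110000.00000000.00000000
Network: 14.112.0.0/13


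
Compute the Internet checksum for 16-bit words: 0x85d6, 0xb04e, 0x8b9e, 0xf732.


Sum all words (with carry folding):
+ 0x85d6 = 0x85d6
+ 0xb04e = 0x3625
+ 0x8b9e = 0xc1c3
+ 0xf732 = 0xb8f6
One's complement: ~0xb8f6
Checksum = 0x4709


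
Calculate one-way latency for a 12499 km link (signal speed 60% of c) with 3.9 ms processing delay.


Speed = 0.6 * 3e5 km/s = 180000 km/s
Propagation delay = 12499 / 180000 = 0.0694 s = 69.4389 ms
Processing delay = 3.9 ms
Total one-way latency = 73.3389 ms


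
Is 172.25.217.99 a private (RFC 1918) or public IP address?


RFC 1918 private ranges:
  10.0.0.0/8 (10.0.0.0 - 10.255.255.255)
  172.16.0.0/12 (172.16.0.0 - 172.31.255.255)
  192.168.0.0/16 (192.168.0.0 - 192.168.255.255)
Private (in 172.16.0.0/12)


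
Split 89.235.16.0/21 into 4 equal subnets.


New prefix = 21 + 2 = 23
Each subnet has 512 addresses
  89.235.16.0/23
  89.235.18.0/23
  89.235.20.0/23
  89.235.22.0/23
Subnets: 89.235.16.0/23, 89.235.18.0/23, 89.235.20.0/23, 89.235.22.0/23


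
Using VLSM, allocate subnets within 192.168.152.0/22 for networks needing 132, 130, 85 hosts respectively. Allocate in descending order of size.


132 hosts -> /24 (254 usable): 192.168.152.0/24
130 hosts -> /24 (254 usable): 192.168.153.0/24
85 hosts -> /25 (126 usable): 192.168.154.0/25
Allocation: 192.168.152.0/24 (132 hosts, 254 usable); 192.168.153.0/24 (130 hosts, 254 usable); 192.168.154.0/25 (85 hosts, 126 usable)


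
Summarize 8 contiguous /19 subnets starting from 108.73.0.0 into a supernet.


Original prefix: /19
Number of subnets: 8 = 2^3
New prefix = 19 - 3 = 16
Supernet: 108.73.0.0/16


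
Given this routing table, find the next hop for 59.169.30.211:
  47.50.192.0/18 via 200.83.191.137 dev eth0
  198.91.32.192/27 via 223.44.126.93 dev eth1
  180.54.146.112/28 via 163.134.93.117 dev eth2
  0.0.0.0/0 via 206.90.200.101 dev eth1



Longest prefix match for 59.169.30.211:
  /18 47.50.192.0: no
  /27 198.91.32.192: no
  /28 180.54.146.112: no
  /0 0.0.0.0: MATCH
Selected: next-hop 206.90.200.101 via eth1 (matched /0)
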